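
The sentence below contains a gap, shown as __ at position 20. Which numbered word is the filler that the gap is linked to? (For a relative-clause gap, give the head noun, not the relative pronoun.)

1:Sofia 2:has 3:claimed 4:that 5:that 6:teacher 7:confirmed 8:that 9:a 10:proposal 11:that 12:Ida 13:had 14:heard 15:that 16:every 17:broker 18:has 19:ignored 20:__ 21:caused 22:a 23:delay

10

The gap at 20 is the object of "ignored", inside a relative clause.
The relative pronoun is "that" (word 11); it is bound by the head noun immediately before it.
Its filler is the head noun "proposal", at word 10.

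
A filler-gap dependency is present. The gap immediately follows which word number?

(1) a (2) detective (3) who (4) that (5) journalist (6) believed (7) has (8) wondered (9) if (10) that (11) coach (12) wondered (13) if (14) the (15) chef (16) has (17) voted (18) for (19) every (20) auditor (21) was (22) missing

The displaced element is "a detective" (word 2).
It is linked across 1 clause boundary (Ø).
It functions as the subject of "wondered", so the gap sits immediately after word 6 ("believed").
Base order: That journalist believed that a detective has wondered if that coach wondered if the chef has voted for every auditor.

6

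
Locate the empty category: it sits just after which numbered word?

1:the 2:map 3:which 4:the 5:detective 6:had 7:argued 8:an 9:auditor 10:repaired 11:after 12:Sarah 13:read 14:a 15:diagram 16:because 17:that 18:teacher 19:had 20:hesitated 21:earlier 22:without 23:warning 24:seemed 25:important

The displaced element is "the map" (word 2).
It is linked across 1 clause boundary (Ø).
It functions as the direct object of "repaired", so the gap sits immediately after word 10 ("repaired").
Base order: The detective had argued an auditor repaired the map after Sarah read a diagram because that teacher had hesitated earlier without warning.

10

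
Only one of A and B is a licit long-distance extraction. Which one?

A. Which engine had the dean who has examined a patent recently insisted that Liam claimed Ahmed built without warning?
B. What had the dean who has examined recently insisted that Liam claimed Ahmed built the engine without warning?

A

In B, the wh-phrase is extracted from inside a complex-NP island (relative clause) (introduced by "who"), which blocks movement.
In A, the extraction path crosses only that-complement boundaries, which are transparent.
So A is grammatical.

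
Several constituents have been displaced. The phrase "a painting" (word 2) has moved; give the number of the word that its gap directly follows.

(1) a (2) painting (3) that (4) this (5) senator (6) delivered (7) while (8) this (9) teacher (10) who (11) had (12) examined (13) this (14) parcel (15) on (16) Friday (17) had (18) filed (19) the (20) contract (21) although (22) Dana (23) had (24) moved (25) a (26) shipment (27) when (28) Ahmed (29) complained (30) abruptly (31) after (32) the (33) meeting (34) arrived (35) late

The displaced element is "a painting" (word 2).
It functions as the direct object of "delivered", so the gap sits immediately after word 6 ("delivered").
Base order: This senator delivered a painting while this teacher who had examined this parcel on Friday had filed the contract although Dana had moved a shipment when Ahmed complained abruptly after the meeting.

6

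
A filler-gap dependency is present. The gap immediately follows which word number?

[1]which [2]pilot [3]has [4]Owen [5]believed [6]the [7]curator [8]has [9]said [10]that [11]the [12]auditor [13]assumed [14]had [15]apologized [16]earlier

13

The displaced element is "which pilot" (word 2).
It is linked across 3 clause boundaries (Ø → that → Ø).
It functions as the subject of "apologized", so the gap sits immediately after word 13 ("assumed").
Base order: Owen has believed the curator has said that the auditor assumed that which pilot had apologized earlier.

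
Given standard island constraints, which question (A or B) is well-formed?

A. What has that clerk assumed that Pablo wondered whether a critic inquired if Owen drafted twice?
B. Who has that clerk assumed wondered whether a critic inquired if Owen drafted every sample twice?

In A, the wh-phrase is extracted from inside a wh-island (introduced by "whether"), which blocks movement.
In B, the extraction path crosses only that-complement boundaries, which are transparent.
So B is grammatical.

B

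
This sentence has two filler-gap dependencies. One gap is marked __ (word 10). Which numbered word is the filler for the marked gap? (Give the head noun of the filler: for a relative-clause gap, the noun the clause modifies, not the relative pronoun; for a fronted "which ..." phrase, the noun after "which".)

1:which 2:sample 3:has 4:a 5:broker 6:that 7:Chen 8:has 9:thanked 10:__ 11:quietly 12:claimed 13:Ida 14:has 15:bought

The marked gap is inside the relative clause, the direct object of "thanked".
Its filler is the head noun "broker" (via "that"), at word 5.
(The other dependency links word 2 to a gap after word 15.)

5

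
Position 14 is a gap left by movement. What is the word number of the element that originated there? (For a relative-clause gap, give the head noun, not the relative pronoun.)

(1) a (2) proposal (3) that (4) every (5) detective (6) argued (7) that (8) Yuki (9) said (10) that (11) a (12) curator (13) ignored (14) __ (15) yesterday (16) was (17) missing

2

The gap at 14 is the object of "ignored", inside a relative clause.
The relative pronoun is "that" (word 3); it is bound by the head noun immediately before it.
Its filler is the head noun "proposal", at word 2.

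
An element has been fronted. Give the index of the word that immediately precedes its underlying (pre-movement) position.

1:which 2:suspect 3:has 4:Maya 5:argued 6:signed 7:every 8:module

The displaced element is "which suspect" (word 2).
It is linked across 1 clause boundary (Ø).
It functions as the subject of "signed", so the gap sits immediately after word 5 ("argued").
Base order: Maya has argued which suspect signed every module.

5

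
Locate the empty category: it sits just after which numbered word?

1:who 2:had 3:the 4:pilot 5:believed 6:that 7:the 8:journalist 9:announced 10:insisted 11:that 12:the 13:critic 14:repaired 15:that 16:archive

The displaced element is "who" (word 1).
It is linked across 2 clause boundaries (that → Ø).
It functions as the subject of "insisted", so the gap sits immediately after word 9 ("announced").
Base order: The pilot had believed that the journalist announced that who insisted that the critic repaired that archive.

9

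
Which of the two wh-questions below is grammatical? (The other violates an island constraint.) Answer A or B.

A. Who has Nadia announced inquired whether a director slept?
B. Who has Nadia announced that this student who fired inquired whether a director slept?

In B, the wh-phrase is extracted from inside a complex-NP island (relative clause) (introduced by "who"), which blocks movement.
In A, the extraction path crosses only that-complement boundaries, which are transparent.
So A is grammatical.

A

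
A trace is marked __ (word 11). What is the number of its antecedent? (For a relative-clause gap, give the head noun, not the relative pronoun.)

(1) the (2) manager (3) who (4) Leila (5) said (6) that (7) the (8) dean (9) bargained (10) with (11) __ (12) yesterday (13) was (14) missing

The gap at 11 is the prepositional object of "bargained", inside a relative clause.
The relative pronoun is "who" (word 3); it is bound by the head noun immediately before it.
Its filler is the head noun "manager", at word 2.

2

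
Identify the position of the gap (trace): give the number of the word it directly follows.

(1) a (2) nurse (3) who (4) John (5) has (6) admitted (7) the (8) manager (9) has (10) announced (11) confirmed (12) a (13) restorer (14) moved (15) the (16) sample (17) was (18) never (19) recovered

10

The displaced element is "a nurse" (word 2).
It is linked across 2 clause boundaries (Ø → Ø).
It functions as the subject of "confirmed", so the gap sits immediately after word 10 ("announced").
Base order: John has admitted the manager has announced a nurse confirmed a restorer moved the sample.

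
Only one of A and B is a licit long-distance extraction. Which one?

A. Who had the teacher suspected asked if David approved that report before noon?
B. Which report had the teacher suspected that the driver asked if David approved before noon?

A

In B, the wh-phrase is extracted from inside a wh-island (introduced by "if"), which blocks movement.
In A, the extraction path crosses only that-complement boundaries, which are transparent.
So A is grammatical.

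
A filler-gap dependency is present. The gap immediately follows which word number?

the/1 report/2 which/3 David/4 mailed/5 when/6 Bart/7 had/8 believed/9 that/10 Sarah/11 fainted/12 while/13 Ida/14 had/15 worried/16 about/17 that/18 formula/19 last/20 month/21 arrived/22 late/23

The displaced element is "the report" (word 2).
It functions as the direct object of "mailed", so the gap sits immediately after word 5 ("mailed").
Base order: David mailed the report when Bart had believed that Sarah fainted while Ida had worried about that formula last month.

5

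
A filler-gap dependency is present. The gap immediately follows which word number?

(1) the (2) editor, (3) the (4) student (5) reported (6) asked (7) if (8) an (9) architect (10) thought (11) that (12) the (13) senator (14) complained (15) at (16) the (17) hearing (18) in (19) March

5

The displaced element is "the editor" (word 2).
It is linked across 1 clause boundary (Ø).
It functions as the subject of "asked", so the gap sits immediately after word 5 ("reported").
Base order: The student reported that the editor asked if an architect thought that the senator complained at the hearing in March.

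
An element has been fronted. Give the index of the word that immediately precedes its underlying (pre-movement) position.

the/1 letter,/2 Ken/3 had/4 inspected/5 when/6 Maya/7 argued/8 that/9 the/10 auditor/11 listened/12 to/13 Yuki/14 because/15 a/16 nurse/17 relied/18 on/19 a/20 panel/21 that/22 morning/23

The displaced element is "the letter" (word 2).
It functions as the direct object of "inspected", so the gap sits immediately after word 5 ("inspected").
Base order: Ken had inspected the letter when Maya argued that the auditor listened to Yuki because a nurse relied on a panel that morning.

5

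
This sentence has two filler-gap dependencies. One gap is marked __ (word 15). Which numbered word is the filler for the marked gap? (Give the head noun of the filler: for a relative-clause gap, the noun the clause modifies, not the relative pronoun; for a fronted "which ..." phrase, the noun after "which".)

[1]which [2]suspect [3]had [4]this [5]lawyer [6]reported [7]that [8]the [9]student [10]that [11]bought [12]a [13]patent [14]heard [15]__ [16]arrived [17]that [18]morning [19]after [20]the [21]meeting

The marked gap is the subject of "arrived".
Its filler is the fronted wh-phrase "which suspect", at word 2.
(The other dependency links word 9 to a gap after word 10.)

2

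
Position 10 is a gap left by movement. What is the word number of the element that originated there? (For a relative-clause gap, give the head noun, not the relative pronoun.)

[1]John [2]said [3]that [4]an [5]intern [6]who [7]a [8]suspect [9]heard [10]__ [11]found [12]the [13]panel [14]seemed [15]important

The gap at 10 is the subject of "found", inside a relative clause.
The relative pronoun is "who" (word 6); it is bound by the head noun immediately before it.
Its filler is the head noun "intern", at word 5.

5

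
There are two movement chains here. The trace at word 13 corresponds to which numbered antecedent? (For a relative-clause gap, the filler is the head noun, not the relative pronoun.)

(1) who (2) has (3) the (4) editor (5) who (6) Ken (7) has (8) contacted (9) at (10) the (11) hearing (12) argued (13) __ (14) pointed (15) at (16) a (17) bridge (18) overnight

The marked gap is the subject of "pointed".
Its filler is the fronted wh-phrase "who", at word 1.
(The other dependency links word 4 to a gap after word 8.)

1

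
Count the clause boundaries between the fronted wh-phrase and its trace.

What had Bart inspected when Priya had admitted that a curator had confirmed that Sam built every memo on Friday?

"what" originates inside the matrix clause — no clause boundary is crossed.

0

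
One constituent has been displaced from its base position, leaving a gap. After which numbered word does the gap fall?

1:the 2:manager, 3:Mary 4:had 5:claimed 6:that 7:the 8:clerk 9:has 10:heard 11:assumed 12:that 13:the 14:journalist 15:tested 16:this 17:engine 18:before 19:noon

10

The displaced element is "the manager" (word 2).
It is linked across 2 clause boundaries (that → Ø).
It functions as the subject of "assumed", so the gap sits immediately after word 10 ("heard").
Base order: Mary had claimed that the clerk has heard that the manager assumed that the journalist tested this engine before noon.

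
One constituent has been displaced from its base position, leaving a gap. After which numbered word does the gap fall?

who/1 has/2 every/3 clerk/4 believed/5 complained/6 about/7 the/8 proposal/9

The displaced element is "who" (word 1).
It is linked across 1 clause boundary (Ø).
It functions as the subject of "complained", so the gap sits immediately after word 5 ("believed").
Base order: Every clerk has believed that who complained about the proposal.

5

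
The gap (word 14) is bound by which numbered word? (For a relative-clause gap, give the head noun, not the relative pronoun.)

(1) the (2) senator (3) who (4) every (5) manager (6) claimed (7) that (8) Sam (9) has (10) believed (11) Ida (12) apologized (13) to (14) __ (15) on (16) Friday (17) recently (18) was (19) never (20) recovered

2

The gap at 14 is the prepositional object of "apologized", inside a relative clause.
The relative pronoun is "who" (word 3); it is bound by the head noun immediately before it.
Its filler is the head noun "senator", at word 2.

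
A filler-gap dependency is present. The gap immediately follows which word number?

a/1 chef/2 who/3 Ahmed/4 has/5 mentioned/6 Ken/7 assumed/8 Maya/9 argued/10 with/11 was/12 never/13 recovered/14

11

The displaced element is "a chef" (word 2).
It is linked across 2 clause boundaries (Ø → Ø).
It functions as the object of the preposition "with" of "argued", so the gap sits immediately after word 11 ("with").
Base order: Ahmed has mentioned Ken assumed Maya argued with a chef.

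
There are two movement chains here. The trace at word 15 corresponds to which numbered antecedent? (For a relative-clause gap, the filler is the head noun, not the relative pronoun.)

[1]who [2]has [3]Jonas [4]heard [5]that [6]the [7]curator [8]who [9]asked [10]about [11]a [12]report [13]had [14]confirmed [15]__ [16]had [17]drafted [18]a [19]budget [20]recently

1

The marked gap is the subject of "drafted".
Its filler is the fronted wh-phrase "who", at word 1.
(The other dependency links word 7 to a gap after word 8.)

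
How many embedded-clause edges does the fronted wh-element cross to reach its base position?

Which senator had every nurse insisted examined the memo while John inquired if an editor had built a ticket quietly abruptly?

1

"which senator" is extracted from the subject of "examined".
Boundaries crossed, outermost first: [Ø] — 1 in total.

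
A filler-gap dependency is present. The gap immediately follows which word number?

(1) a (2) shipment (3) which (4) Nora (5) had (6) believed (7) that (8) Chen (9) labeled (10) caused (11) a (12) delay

9

The displaced element is "a shipment" (word 2).
It is linked across 1 clause boundary (that).
It functions as the direct object of "labeled", so the gap sits immediately after word 9 ("labeled").
Base order: Nora had believed that Chen labeled a shipment.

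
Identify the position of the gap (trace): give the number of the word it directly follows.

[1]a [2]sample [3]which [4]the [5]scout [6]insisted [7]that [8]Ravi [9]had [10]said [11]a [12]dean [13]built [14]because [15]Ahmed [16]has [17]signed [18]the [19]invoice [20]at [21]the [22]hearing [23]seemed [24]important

13

The displaced element is "a sample" (word 2).
It is linked across 2 clause boundaries (that → Ø).
It functions as the direct object of "built", so the gap sits immediately after word 13 ("built").
Base order: The scout insisted that Ravi had said a dean built a sample because Ahmed has signed the invoice at the hearing.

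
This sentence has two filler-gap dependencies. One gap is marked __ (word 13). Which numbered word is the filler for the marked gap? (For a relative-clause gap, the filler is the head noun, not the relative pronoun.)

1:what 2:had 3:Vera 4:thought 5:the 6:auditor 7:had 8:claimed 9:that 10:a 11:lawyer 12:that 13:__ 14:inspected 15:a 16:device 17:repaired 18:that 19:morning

The marked gap is inside the relative clause, the subject of "inspected".
Its filler is the head noun "lawyer" (via "that"), at word 11.
(The other dependency links word 1 to a gap after word 17.)

11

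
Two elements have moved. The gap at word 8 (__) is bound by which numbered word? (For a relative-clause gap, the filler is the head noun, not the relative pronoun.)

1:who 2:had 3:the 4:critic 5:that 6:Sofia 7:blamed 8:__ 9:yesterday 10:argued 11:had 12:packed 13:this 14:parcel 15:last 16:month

The marked gap is inside the relative clause, the direct object of "blamed".
Its filler is the head noun "critic" (via "that"), at word 4.
(The other dependency links word 1 to a gap after word 10.)

4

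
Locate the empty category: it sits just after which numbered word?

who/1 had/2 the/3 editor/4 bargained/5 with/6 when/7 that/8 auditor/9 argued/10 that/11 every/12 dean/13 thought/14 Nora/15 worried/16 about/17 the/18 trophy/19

6

The displaced element is "who" (word 1).
It functions as the object of the preposition "with" of "bargained", so the gap sits immediately after word 6 ("with").
Base order: The editor had bargained with who when that auditor argued that every dean thought Nora worried about the trophy.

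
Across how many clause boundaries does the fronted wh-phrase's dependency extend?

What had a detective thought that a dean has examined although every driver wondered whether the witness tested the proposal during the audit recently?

1

"what" is extracted from the object of "examined".
Boundaries crossed, outermost first: [that] — 1 in total.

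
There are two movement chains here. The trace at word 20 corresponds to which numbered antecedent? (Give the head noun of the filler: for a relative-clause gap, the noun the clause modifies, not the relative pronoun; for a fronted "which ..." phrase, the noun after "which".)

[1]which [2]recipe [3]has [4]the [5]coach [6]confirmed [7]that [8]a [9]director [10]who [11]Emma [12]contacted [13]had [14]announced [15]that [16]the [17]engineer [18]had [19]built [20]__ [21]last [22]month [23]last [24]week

2

The marked gap is the direct object of "built".
Its filler is the fronted wh-phrase "which recipe", at word 2.
(The other dependency links word 9 to a gap after word 12.)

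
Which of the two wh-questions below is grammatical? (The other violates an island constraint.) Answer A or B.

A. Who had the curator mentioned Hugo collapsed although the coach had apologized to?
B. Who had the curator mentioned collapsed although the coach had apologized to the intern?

B

In A, the wh-phrase is extracted from inside an adjunct island (introduced by "although"), which blocks movement.
In B, the extraction path crosses only that-complement boundaries, which are transparent.
So B is grammatical.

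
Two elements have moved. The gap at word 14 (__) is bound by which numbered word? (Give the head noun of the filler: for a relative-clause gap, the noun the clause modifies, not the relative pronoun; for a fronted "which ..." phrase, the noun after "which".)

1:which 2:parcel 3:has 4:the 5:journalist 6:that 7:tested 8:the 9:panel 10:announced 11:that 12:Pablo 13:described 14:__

The marked gap is the direct object of "described".
Its filler is the fronted wh-phrase "which parcel", at word 2.
(The other dependency links word 5 to a gap after word 6.)

2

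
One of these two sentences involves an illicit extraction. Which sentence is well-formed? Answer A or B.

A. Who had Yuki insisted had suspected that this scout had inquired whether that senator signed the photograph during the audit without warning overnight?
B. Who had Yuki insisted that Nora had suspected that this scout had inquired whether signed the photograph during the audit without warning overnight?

In B, the wh-phrase is extracted from inside a wh-island (introduced by "whether"), which blocks movement.
In A, the extraction path crosses only that-complement boundaries, which are transparent.
So A is grammatical.

A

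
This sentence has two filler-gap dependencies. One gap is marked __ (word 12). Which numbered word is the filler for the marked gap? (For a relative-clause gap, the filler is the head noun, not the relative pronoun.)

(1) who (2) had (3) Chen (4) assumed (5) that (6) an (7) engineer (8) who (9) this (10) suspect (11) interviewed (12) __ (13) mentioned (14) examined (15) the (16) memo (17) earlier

The marked gap is inside the relative clause, the direct object of "interviewed".
Its filler is the head noun "engineer" (via "who"), at word 7.
(The other dependency links word 1 to a gap after word 13.)

7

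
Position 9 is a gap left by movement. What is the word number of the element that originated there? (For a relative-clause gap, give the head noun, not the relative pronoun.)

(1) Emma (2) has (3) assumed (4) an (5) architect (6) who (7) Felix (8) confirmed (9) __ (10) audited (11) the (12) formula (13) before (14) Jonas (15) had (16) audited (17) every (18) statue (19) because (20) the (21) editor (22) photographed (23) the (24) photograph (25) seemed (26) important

5

The gap at 9 is the subject of "audited", inside a relative clause.
The relative pronoun is "who" (word 6); it is bound by the head noun immediately before it.
Its filler is the head noun "architect", at word 5.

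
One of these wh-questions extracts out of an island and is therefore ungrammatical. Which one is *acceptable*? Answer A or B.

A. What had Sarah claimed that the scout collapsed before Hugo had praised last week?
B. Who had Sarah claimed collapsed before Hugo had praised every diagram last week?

B

In A, the wh-phrase is extracted from inside an adjunct island (introduced by "before"), which blocks movement.
In B, the extraction path crosses only that-complement boundaries, which are transparent.
So B is grammatical.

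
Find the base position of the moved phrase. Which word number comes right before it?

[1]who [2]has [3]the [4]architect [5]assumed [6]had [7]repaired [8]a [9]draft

5

The displaced element is "who" (word 1).
It is linked across 1 clause boundary (Ø).
It functions as the subject of "repaired", so the gap sits immediately after word 5 ("assumed").
Base order: The architect has assumed that who had repaired a draft.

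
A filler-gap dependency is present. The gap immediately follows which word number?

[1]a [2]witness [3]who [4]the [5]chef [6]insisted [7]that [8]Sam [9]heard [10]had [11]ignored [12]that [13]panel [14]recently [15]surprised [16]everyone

9

The displaced element is "a witness" (word 2).
It is linked across 2 clause boundaries (that → Ø).
It functions as the subject of "ignored", so the gap sits immediately after word 9 ("heard").
Base order: The chef insisted that Sam heard that a witness had ignored that panel recently.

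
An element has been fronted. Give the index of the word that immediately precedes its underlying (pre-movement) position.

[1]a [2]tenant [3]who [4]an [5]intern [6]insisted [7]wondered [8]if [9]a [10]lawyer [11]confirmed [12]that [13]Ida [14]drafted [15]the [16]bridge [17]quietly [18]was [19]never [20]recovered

6

The displaced element is "a tenant" (word 2).
It is linked across 1 clause boundary (Ø).
It functions as the subject of "wondered", so the gap sits immediately after word 6 ("insisted").
Base order: An intern insisted that a tenant wondered if a lawyer confirmed that Ida drafted the bridge quietly.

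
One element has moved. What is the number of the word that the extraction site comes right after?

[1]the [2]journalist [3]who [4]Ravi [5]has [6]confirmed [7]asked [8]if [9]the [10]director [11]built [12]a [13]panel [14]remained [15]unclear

6

The displaced element is "the journalist" (word 2).
It is linked across 1 clause boundary (Ø).
It functions as the subject of "asked", so the gap sits immediately after word 6 ("confirmed").
Base order: Ravi has confirmed that the journalist asked if the director built a panel.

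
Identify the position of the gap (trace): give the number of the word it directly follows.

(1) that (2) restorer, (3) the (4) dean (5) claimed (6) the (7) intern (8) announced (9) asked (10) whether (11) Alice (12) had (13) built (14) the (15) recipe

The displaced element is "that restorer" (word 2).
It is linked across 2 clause boundaries (Ø → Ø).
It functions as the subject of "asked", so the gap sits immediately after word 8 ("announced").
Base order: The dean claimed the intern announced that that restorer asked whether Alice had built the recipe.

8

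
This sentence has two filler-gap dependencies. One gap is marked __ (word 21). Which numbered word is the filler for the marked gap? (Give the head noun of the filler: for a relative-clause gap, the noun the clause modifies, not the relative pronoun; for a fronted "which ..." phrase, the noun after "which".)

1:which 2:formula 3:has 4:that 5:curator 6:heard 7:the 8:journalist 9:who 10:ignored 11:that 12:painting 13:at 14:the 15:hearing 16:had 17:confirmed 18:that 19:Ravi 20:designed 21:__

The marked gap is the direct object of "designed".
Its filler is the fronted wh-phrase "which formula", at word 2.
(The other dependency links word 8 to a gap after word 9.)

2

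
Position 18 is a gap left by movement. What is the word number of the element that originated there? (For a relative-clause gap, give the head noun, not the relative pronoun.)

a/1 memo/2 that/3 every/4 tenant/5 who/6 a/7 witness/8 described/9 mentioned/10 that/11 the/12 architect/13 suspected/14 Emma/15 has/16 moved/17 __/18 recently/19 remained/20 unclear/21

The gap at 18 is the object of "moved", inside a relative clause.
The relative pronoun is "that" (word 3); it is bound by the head noun immediately before it.
Its filler is the head noun "memo", at word 2.

2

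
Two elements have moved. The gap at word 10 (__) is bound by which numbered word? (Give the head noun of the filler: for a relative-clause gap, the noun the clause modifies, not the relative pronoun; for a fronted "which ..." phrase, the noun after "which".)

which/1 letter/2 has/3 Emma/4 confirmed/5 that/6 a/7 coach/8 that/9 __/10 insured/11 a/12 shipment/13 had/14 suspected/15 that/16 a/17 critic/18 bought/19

8

The marked gap is inside the relative clause, the subject of "insured".
Its filler is the head noun "coach" (via "that"), at word 8.
(The other dependency links word 2 to a gap after word 19.)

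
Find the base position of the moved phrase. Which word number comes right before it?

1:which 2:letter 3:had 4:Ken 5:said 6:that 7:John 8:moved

The displaced element is "which letter" (word 2).
It is linked across 1 clause boundary (that).
It functions as the direct object of "moved", so the gap sits immediately after word 8 ("moved").
Base order: Ken had said that John moved which letter.

8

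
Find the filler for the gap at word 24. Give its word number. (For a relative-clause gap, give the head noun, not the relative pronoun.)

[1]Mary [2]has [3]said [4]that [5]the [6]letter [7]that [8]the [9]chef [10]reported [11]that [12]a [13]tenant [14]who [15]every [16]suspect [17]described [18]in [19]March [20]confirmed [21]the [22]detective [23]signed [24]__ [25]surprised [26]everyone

The gap at 24 is the object of "signed", inside a relative clause.
The relative pronoun is "that" (word 7); it is bound by the head noun immediately before it.
Its filler is the head noun "letter", at word 6.

6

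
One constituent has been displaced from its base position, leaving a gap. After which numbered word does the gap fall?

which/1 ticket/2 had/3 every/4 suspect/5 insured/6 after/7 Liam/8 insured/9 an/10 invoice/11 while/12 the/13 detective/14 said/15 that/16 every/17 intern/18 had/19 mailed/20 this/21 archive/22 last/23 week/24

The displaced element is "which ticket" (word 2).
It functions as the direct object of "insured", so the gap sits immediately after word 6 ("insured").
Base order: Every suspect had insured which ticket after Liam insured an invoice while the detective said that every intern had mailed this archive last week.

6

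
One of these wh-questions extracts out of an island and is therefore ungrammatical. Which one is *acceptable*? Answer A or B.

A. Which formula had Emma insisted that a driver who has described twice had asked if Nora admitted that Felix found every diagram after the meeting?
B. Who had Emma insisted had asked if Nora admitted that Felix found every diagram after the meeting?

B

In A, the wh-phrase is extracted from inside a complex-NP island (relative clause) (introduced by "who"), which blocks movement.
In B, the extraction path crosses only that-complement boundaries, which are transparent.
So B is grammatical.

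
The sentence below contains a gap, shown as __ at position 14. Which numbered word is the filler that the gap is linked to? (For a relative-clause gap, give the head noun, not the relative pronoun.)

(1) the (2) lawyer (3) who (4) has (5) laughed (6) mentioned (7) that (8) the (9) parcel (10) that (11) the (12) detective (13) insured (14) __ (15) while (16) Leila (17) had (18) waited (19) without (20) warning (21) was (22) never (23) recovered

9

The gap at 14 is the object of "insured", inside a relative clause.
The relative pronoun is "that" (word 10); it is bound by the head noun immediately before it.
Its filler is the head noun "parcel", at word 9.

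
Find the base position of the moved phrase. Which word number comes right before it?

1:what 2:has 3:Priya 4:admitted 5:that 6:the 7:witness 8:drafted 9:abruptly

The displaced element is "what" (word 1).
It is linked across 1 clause boundary (that).
It functions as the direct object of "drafted", so the gap sits immediately after word 8 ("drafted").
Base order: Priya has admitted that the witness drafted what abruptly.

8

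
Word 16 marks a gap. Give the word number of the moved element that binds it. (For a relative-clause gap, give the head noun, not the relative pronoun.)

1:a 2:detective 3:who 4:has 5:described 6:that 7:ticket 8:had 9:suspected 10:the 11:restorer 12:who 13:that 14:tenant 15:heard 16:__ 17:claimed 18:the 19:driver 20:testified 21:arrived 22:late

The gap at 16 is the subject of "claimed", inside a relative clause.
The relative pronoun is "who" (word 12); it is bound by the head noun immediately before it.
Its filler is the head noun "restorer", at word 11.

11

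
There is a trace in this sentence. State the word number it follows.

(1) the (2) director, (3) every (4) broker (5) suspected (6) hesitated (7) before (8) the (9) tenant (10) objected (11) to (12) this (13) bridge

5

The displaced element is "the director" (word 2).
It is linked across 1 clause boundary (Ø).
It functions as the subject of "hesitated", so the gap sits immediately after word 5 ("suspected").
Base order: Every broker suspected that the director hesitated before the tenant objected to this bridge.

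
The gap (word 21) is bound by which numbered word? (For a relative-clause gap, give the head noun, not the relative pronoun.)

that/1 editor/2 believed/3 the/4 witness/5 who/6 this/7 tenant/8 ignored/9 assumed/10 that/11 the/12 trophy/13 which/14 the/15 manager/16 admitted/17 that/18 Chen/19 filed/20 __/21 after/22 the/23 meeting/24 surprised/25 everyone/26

13

The gap at 21 is the object of "filed", inside a relative clause.
The relative pronoun is "which" (word 14); it is bound by the head noun immediately before it.
Its filler is the head noun "trophy", at word 13.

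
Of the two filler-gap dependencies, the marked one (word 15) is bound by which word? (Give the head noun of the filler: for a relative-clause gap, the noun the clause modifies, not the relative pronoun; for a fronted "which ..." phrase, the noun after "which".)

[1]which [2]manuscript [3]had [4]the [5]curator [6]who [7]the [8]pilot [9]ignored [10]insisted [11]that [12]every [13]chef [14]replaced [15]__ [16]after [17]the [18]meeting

2

The marked gap is the direct object of "replaced".
Its filler is the fronted wh-phrase "which manuscript", at word 2.
(The other dependency links word 5 to a gap after word 9.)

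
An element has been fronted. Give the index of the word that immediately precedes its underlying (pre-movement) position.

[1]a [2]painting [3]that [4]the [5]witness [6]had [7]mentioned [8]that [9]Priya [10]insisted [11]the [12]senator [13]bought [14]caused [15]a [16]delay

13

The displaced element is "a painting" (word 2).
It is linked across 2 clause boundaries (that → Ø).
It functions as the direct object of "bought", so the gap sits immediately after word 13 ("bought").
Base order: The witness had mentioned that Priya insisted the senator bought a painting.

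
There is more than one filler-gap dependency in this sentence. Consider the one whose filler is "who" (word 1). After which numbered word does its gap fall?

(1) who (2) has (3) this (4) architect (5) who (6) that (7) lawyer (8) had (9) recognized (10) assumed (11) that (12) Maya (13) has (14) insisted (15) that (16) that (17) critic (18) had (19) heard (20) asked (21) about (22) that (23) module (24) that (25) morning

The displaced element is "who" (word 1).
It is linked across 3 clause boundaries (that → that → Ø).
It functions as the subject of "asked", so the gap sits immediately after word 19 ("heard").
Base order: This architect who that lawyer had recognized has assumed that Maya has insisted that that critic had heard that who asked about that module that morning.

19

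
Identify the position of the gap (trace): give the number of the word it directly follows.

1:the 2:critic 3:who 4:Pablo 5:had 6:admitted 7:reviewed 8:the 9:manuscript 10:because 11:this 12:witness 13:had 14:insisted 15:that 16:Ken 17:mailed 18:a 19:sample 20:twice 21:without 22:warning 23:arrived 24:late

6

The displaced element is "the critic" (word 2).
It is linked across 1 clause boundary (Ø).
It functions as the subject of "reviewed", so the gap sits immediately after word 6 ("admitted").
Base order: Pablo had admitted the critic reviewed the manuscript because this witness had insisted that Ken mailed a sample twice without warning.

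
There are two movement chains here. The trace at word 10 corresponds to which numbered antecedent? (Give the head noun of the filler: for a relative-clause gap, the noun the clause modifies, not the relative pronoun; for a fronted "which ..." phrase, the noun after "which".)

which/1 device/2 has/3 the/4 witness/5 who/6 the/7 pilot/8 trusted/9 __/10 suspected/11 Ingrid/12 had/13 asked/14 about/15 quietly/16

5

The marked gap is inside the relative clause, the direct object of "trusted".
Its filler is the head noun "witness" (via "who"), at word 5.
(The other dependency links word 2 to a gap after word 15.)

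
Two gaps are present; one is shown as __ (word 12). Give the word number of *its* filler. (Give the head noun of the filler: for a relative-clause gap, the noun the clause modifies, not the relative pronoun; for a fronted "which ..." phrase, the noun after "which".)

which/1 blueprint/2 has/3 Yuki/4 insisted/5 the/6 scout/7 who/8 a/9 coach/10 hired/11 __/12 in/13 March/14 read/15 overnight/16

The marked gap is inside the relative clause, the direct object of "hired".
Its filler is the head noun "scout" (via "who"), at word 7.
(The other dependency links word 2 to a gap after word 15.)

7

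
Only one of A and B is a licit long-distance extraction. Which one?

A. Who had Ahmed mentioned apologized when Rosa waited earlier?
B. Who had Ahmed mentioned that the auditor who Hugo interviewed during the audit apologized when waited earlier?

A

In B, the wh-phrase is extracted from inside an adjunct island (introduced by "when"), which blocks movement.
In A, the extraction path crosses only that-complement boundaries, which are transparent.
So A is grammatical.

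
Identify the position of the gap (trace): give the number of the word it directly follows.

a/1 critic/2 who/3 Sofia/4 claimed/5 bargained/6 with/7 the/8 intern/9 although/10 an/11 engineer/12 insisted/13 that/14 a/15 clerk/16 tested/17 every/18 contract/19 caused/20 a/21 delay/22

The displaced element is "a critic" (word 2).
It is linked across 1 clause boundary (Ø).
It functions as the subject of "bargained", so the gap sits immediately after word 5 ("claimed").
Base order: Sofia claimed that a critic bargained with the intern although an engineer insisted that a clerk tested every contract.

5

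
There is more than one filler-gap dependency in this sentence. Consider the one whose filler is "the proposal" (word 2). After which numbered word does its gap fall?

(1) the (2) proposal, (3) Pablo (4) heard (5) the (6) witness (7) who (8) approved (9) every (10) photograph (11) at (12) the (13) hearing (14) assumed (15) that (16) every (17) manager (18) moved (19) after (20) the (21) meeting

18

The displaced element is "the proposal" (word 2).
It is linked across 2 clause boundaries (Ø → that).
It functions as the direct object of "moved", so the gap sits immediately after word 18 ("moved").
Base order: Pablo heard the witness who approved every photograph at the hearing assumed that every manager moved the proposal after the meeting.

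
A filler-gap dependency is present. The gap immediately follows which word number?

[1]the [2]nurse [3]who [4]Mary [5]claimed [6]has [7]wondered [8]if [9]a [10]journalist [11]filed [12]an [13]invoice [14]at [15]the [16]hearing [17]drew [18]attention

5

The displaced element is "the nurse" (word 2).
It is linked across 1 clause boundary (Ø).
It functions as the subject of "wondered", so the gap sits immediately after word 5 ("claimed").
Base order: Mary claimed the nurse has wondered if a journalist filed an invoice at the hearing.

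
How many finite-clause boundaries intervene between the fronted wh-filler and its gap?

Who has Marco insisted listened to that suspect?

"who" is extracted from the subject of "listened".
Boundaries crossed, outermost first: [Ø] — 1 in total.

1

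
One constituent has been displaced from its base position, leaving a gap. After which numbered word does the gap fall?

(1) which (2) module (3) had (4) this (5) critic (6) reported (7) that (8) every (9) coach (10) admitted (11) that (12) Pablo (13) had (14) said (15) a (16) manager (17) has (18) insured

The displaced element is "which module" (word 2).
It is linked across 3 clause boundaries (that → that → Ø).
It functions as the direct object of "insured", so the gap sits immediately after word 18 ("insured").
Base order: This critic had reported that every coach admitted that Pablo had said a manager has insured which module.

18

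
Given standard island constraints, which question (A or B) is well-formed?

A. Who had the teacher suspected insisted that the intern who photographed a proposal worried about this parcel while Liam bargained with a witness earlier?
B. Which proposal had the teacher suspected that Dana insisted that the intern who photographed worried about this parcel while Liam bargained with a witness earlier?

In B, the wh-phrase is extracted from inside a complex-NP island (relative clause) (introduced by "who"), which blocks movement.
In A, the extraction path crosses only that-complement boundaries, which are transparent.
So A is grammatical.

A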